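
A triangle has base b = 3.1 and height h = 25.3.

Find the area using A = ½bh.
A = ½·b·h = ½·3.1·25.3 = ½·78.43 = 39.215

Area = 39.215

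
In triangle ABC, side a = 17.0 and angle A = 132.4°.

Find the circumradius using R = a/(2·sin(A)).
R = a/(2·sin(A)) = 17.0/(2·sin(132.4°))
sin(132.4°) ≈ 0.738455
R ≈ 17.0/(2·0.738455) = 17.0/1.47691 ≈ 11.5105

R = 11.51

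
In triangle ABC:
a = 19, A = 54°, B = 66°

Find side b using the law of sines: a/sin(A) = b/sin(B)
a/sin(A) = b/sin(B)  ⇒  b = a·sin(B)/sin(A) = 19·sin(66°)/sin(54°)
sin(66°) ≈ 0.913545, sin(54°) ≈ 0.809017
b ≈ 19·0.913545/0.809017 ≈ 17.3574/0.809017 ≈ 21.4549

b = 21.45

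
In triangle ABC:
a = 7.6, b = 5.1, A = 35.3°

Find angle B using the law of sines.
a/sin(A) = b/sin(B)  ⇒  sin(B) = b·sin(A)/a = 5.1·sin(35.3°)/7.6
sin(35.3°) ≈ 0.577858
sin(B) ≈ 5.1·0.577858/7.6 ≈ 2.94707/7.6 ≈ 0.387773
B = arcsin(0.387773) ≈ 22.816°
(Since b ≤ a we need B ≤ A, so the obtuse alternative 180° − 22.816° ≈ 157.184° is rejected.)

B = 22.82°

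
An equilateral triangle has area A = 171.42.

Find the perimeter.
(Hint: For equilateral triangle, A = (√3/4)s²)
A = (√3/4)s²  ⇒  s² = 4A/√3 = 4·171.42/√3 = 685.68/1.73205 ≈ 395.878
s ≈ √395.878 ≈ 19.8967
Perimeter = 3s ≈ 3·19.8967 ≈ 59.69

Perimeter = 59.69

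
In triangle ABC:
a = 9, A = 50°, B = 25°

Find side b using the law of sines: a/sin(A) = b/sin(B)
a/sin(A) = b/sin(B)  ⇒  b = a·sin(B)/sin(A) = 9·sin(25°)/sin(50°)
sin(25°) ≈ 0.422618, sin(50°) ≈ 0.766044
b ≈ 9·0.422618/0.766044 ≈ 3.80356/0.766044 ≈ 4.9652

b = 4.965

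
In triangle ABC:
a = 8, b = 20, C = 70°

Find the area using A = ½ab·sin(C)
A = ½·a·b·sin(C) = ½·8·20·sin(70°)
sin(70°) ≈ 0.939693
A ≈ ½·160·0.939693 = 80·0.939693 ≈ 75.1754

Area = 75.18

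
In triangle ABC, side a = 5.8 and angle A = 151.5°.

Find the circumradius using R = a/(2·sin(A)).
R = a/(2·sin(A)) = 5.8/(2·sin(151.5°))
sin(151.5°) ≈ 0.477159
R ≈ 5.8/(2·0.477159) = 5.8/0.954318 ≈ 6.07764

R = 6.078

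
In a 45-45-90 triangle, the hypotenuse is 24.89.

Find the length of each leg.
In a 45-45-90 triangle hypotenuse = leg·√2, so leg = hypotenuse/√2.
Leg = 24.89/√2 ≈ 24.89/1.41421 ≈ 17.5999

Each leg = 17.6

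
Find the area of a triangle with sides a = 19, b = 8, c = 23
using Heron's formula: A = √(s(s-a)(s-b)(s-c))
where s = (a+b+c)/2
s = (19 + 8 + 23)/2 = 50/2 = 25
s − a = 6, s − b = 17, s − c = 2
s(s−a)(s−b)(s−c) = 25·6·17·2 = 5100
Area = √5100 ≈ 71.4143

s = 25.0, Area = 71.41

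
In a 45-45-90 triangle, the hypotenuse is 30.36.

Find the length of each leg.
In a 45-45-90 triangle hypotenuse = leg·√2, so leg = hypotenuse/√2.
Leg = 30.36/√2 ≈ 30.36/1.41421 ≈ 21.4678

Each leg = 21.47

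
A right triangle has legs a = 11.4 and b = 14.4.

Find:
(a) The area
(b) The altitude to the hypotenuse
(a) The legs are perpendicular, so Area = ½·a·b = ½·11.4·14.4 = ½·164.16 = 82.08
(b) Hypotenuse c = √(a² + b²) = √(129.96 + 207.36) = √337.32 ≈ 18.3663
    Area = ½·c·h_c  ⇒  h_c = 2·Area/c = 164.16/18.3663 ≈ 8.93812

Area = 82.08, h_c = 8.938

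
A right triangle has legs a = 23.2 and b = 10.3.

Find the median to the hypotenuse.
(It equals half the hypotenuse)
Hypotenuse c = √(a² + b²) = √(538.24 + 106.09) = √644.33 ≈ 25.3837
Median to hypotenuse = c/2 ≈ 25.3837/2 ≈ 12.6918

Median = 12.69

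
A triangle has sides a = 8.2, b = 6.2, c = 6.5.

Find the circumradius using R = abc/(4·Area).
First find the area with Heron's formula.
s = (8.2 + 6.2 + 6.5)/2 = 10.45
Area = √(s(s−a)(s−b)(s−c)) = √(10.45·2.25·4.25·3.95) ≈ √394.716 ≈ 19.8675
abc = 8.2·6.2·6.5 = 330.46
R = abc/(4·Area) ≈ 330.46/(4·19.8675) = 330.46/79.4699 ≈ 4.15831

R = 4.158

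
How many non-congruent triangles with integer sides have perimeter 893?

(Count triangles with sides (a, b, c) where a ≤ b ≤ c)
Let a ≤ b ≤ c with a + b + c = 893. The only binding inequality is a + b > c, i.e. 893 − c > c, so c < 893/2; and c ≥ 893/3 since c is the largest side.
So 298 ≤ c ≤ 446. For each c, b runs from ⌈(893 − c)/2⌉ up to c (then a = 893 − b − c satisfies 1 ≤ a ≤ b automatically), giving c − ⌈(893 − c)/2⌉ + 1 choices.
Summing over c: 1 + 3 + 4 + 6 + … + 222 + 223  (149 terms, c = 298, …, 446) = 16725
Check (closed form: nearest integer to p²/48 for even p, (p+3)²/48 for odd p): (893+3)²/48 = 896²/48 = 802816/48 ≈ 16725.33 → 16725

16725 triangles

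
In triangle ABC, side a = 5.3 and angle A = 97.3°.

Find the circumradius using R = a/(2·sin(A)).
R = a/(2·sin(A)) = 5.3/(2·sin(97.3°))
sin(97.3°) ≈ 0.991894
R ≈ 5.3/(2·0.991894) = 5.3/1.98379 ≈ 2.67166

R = 2.672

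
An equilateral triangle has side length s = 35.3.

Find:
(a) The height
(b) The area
(a) The height splits the triangle into two 30-60-90 halves: h = s·√3/2 = 35.3·1.73205/2 ≈ 61.1414/2 ≈ 30.5707
(b) Area = (√3/4)·s² = (√3/4)·35.3² = (√3/4)·1246.09 ≈ 0.433013·1246.09 ≈ 539.573

Height = 30.57, Area = 539.6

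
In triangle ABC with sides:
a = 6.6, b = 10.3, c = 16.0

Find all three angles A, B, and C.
Law of cosines for each angle (a² = 43.56, b² = 106.09, c² = 256):
cos(A) = (b² + c² − a²)/(2bc) = (106.09 + 256 − 43.56)/(2·10.3·16.0) = 318.53/329.6 ≈ 0.966414  ⇒  A ≈ 14.8916°
cos(B) = (a² + c² − b²)/(2ac) = (43.56 + 256 − 106.09)/(2·6.6·16.0) = 193.47/211.2 ≈ 0.916051  ⇒  B ≈ 23.6446°
cos(C) = (a² + b² − c²)/(2ab) = (43.56 + 106.09 − 256)/(2·6.6·10.3) = -106.35/135.96 ≈ -0.782215  ⇒  C ≈ 141.464°
Check: A + B + C ≈ 180°

A = 14.89°, B = 23.64°, C = 141.5°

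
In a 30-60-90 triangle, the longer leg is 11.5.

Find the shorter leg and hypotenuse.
In a 30-60-90 triangle the sides are in ratio 1 : √3 : 2, so short leg = long leg/√3 and hypotenuse = 2·(short leg).
Short leg = 11.5/√3 ≈ 11.5/1.73205 ≈ 6.63953
Hypotenuse = 2·6.63953 ≈ 13.2791

Short leg = 6.64, Hypotenuse = 13.28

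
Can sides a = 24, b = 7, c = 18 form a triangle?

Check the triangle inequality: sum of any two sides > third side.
a + b vs c: 24 + 7 = 31 > 18  ✓
a + c vs b: 24 + 18 = 42 > 7  ✓
b + c vs a: 7 + 18 = 25 > 24  ✓

Yes, triangle inequality satisfied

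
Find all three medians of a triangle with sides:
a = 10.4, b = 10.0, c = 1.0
Median formula: m_a = ½√(2b² + 2c² − a²) (and cyclically). a² = 108.16, b² = 100, c² = 1.
m_a = ½√(2·100 + 2·1 − 108.16) = ½√93.84 ≈ ½·9.6871 ≈ 4.84355
m_b = ½√(2·108.16 + 2·1 − 100) = ½√118.32 ≈ ½·10.8775 ≈ 5.43875
m_c = ½√(2·108.16 + 2·100 − 1) = ½√415.32 ≈ ½·20.3794 ≈ 10.1897

m_a = 4.844, m_b = 5.439, m_c = 10.19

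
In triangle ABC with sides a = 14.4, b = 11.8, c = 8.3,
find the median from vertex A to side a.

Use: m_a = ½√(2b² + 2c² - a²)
m_a = ½√(2·11.8² + 2·8.3² − 14.4²) = ½√(2·139.24 + 2·68.89 − 207.36) = ½√(278.48 + 137.78 − 207.36) = ½√208.9
√208.9 ≈ 14.4534, so m_a ≈ 7.22669

m_a = 7.227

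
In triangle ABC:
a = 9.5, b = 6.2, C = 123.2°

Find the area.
Two sides and the included angle (SAS): A = ½·a·b·sin(C) = ½·9.5·6.2·sin(123.2°)
sin(123.2°) ≈ 0.836764
A ≈ ½·58.9·0.836764 = 29.45·0.836764 ≈ 24.6427

Area = 24.64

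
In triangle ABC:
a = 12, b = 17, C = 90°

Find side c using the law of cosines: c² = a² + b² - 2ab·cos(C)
c² = 12² + 17² − 2·12·17·cos(90°)
cos(90°) ≈ 0
c² ≈ 144 + 289 − 408·(0) ≈ 433 − 0 ≈ 433
c ≈ √433 ≈ 20.8087

c = 20.81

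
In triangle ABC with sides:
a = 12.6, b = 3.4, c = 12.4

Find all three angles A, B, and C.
Law of cosines for each angle (a² = 158.76, b² = 11.56, c² = 153.76):
cos(A) = (b² + c² − a²)/(2bc) = (11.56 + 153.76 − 158.76)/(2·3.4·12.4) = 6.56/84.32 ≈ 0.0777989  ⇒  A ≈ 85.5379°
cos(B) = (a² + c² − b²)/(2ac) = (158.76 + 153.76 − 11.56)/(2·12.6·12.4) = 300.96/312.48 ≈ 0.963134  ⇒  B ≈ 15.6062°
cos(C) = (a² + b² − c²)/(2ab) = (158.76 + 11.56 − 153.76)/(2·12.6·3.4) = 16.56/85.68 ≈ 0.193277  ⇒  C ≈ 78.8559°
Check: A + B + C ≈ 180°

A = 85.54°, B = 15.61°, C = 78.86°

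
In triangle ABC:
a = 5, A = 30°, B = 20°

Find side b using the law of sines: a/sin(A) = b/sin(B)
a/sin(A) = b/sin(B)  ⇒  b = a·sin(B)/sin(A) = 5·sin(20°)/sin(30°)
sin(20°) ≈ 0.34202, sin(30°) ≈ 0.5
b ≈ 5·0.34202/0.5 ≈ 1.7101/0.5 ≈ 3.4202

b = 3.42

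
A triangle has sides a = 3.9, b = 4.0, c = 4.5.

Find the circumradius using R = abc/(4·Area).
First find the area with Heron's formula.
s = (3.9 + 4.0 + 4.5)/2 = 6.2
Area = √(s(s−a)(s−b)(s−c)) = √(6.2·2.3·2.2·1.7) ≈ √53.3324 ≈ 7.3029
abc = 3.9·4.0·4.5 = 70.2
R = abc/(4·Area) ≈ 70.2/(4·7.3029) = 70.2/29.2116 ≈ 2.40315

R = 2.403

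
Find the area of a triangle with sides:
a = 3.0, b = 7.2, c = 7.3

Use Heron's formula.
s = (3.0 + 7.2 + 7.3)/2 = 17.5/2 = 8.75
s − a = 5.75, s − b = 1.55, s − c = 1.45
s(s−a)(s−b)(s−c) = 8.75·5.75·1.55·1.45 ≈ 113.077
Area = √113.077 ≈ 10.6338

Area = 10.63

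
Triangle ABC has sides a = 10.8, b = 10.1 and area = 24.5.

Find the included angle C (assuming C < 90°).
Area = ½·a·b·sin(C)  ⇒  sin(C) = 2·Area/(a·b) = 2·24.5/(10.8·10.1) = 49/109.08 ≈ 0.449212
C = arcsin(0.449212) ≈ 26.6931° (taking the acute solution since C < 90°)

C = 26.69°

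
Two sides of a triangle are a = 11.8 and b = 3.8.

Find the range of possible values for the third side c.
Triangle inequality: |a − b| < c < a + b
|a − b| = |11.8 − 3.8| = 8
a + b = 11.8 + 3.8 = 15.6

8 < c < 15.6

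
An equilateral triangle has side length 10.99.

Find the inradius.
r = Area/s with s the semi-perimeter.
Area = (√3/4)·10.99² = (√3/4)·120.7801 ≈ 0.433013·120.7801 ≈ 52.2993
s = 3·10.99/2 = 16.485
r ≈ 52.2993/16.485 ≈ 3.17254
(Equivalently r = side/(2√3) = 10.99/3.4641 ≈ 3.17254.)

r = 3.173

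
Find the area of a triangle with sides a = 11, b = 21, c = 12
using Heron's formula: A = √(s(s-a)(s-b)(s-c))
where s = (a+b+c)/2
s = (11 + 21 + 12)/2 = 44/2 = 22
s − a = 11, s − b = 1, s − c = 10
s(s−a)(s−b)(s−c) = 22·11·1·10 = 2420
Area = √2420 ≈ 49.1935

s = 22.0, Area = 49.19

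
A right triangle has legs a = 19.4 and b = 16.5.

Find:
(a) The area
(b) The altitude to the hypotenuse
(a) The legs are perpendicular, so Area = ½·a·b = ½·19.4·16.5 = ½·320.1 = 160.05
(b) Hypotenuse c = √(a² + b²) = √(376.36 + 272.25) = √648.61 ≈ 25.4678
    Area = ½·c·h_c  ⇒  h_c = 2·Area/c = 320.1/25.4678 ≈ 12.5688

Area = 160.05, h_c = 12.57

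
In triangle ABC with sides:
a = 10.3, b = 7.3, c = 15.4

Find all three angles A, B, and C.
Law of cosines for each angle (a² = 106.09, b² = 53.29, c² = 237.16):
cos(A) = (b² + c² − a²)/(2bc) = (53.29 + 237.16 − 106.09)/(2·7.3·15.4) = 184.36/224.84 ≈ 0.819961  ⇒  A ≈ 34.9191°
cos(B) = (a² + c² − b²)/(2ac) = (106.09 + 237.16 − 53.29)/(2·10.3·15.4) = 289.96/317.24 ≈ 0.914008  ⇒  B ≈ 23.9347°
cos(C) = (a² + b² − c²)/(2ab) = (106.09 + 53.29 − 237.16)/(2·10.3·7.3) = -77.78/150.38 ≈ -0.517223  ⇒  C ≈ 121.146°
Check: A + B + C ≈ 180°

A = 34.92°, B = 23.93°, C = 121.1°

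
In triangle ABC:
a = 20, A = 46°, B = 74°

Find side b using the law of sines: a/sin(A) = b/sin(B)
a/sin(A) = b/sin(B)  ⇒  b = a·sin(B)/sin(A) = 20·sin(74°)/sin(46°)
sin(74°) ≈ 0.961262, sin(46°) ≈ 0.71934
b ≈ 20·0.961262/0.71934 ≈ 19.2252/0.71934 ≈ 26.7262

b = 26.73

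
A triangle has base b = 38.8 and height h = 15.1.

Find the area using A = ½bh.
A = ½·b·h = ½·38.8·15.1 = ½·585.88 = 292.94

Area = 292.94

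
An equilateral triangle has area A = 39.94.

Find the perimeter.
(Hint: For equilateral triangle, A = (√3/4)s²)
A = (√3/4)s²  ⇒  s² = 4A/√3 = 4·39.94/√3 = 159.76/1.73205 ≈ 92.2375
s ≈ √92.2375 ≈ 9.60403
Perimeter = 3s ≈ 3·9.60403 ≈ 28.8121

Perimeter = 28.81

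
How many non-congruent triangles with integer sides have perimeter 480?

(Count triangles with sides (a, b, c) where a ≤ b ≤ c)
Let a ≤ b ≤ c with a + b + c = 480. The only binding inequality is a + b > c, i.e. 480 − c > c, so c < 480/2; and c ≥ 480/3 since c is the largest side.
So 160 ≤ c ≤ 239. For each c, b runs from ⌈(480 − c)/2⌉ up to c (then a = 480 − b − c satisfies 1 ≤ a ≤ b automatically), giving c − ⌈(480 − c)/2⌉ + 1 choices.
Summing over c: 1 + 2 + 4 + 5 + … + 118 + 119  (80 terms, c = 160, …, 239) = 4800
Check (closed form: nearest integer to p²/48 for even p, (p+3)²/48 for odd p): 480²/48 = 230400/48 ≈ 4800.00 → 4800

4800 triangles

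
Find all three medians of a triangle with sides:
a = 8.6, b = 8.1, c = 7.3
Median formula: m_a = ½√(2b² + 2c² − a²) (and cyclically). a² = 73.96, b² = 65.61, c² = 53.29.
m_a = ½√(2·65.61 + 2·53.29 − 73.96) = ½√163.84 ≈ ½·12.8 ≈ 6.4
m_b = ½√(2·73.96 + 2·53.29 − 65.61) = ½√188.89 ≈ ½·13.7437 ≈ 6.87186
m_c = ½√(2·73.96 + 2·65.61 − 53.29) = ½√225.85 ≈ ½·15.0283 ≈ 7.51415

m_a = 6.4, m_b = 6.872, m_c = 7.514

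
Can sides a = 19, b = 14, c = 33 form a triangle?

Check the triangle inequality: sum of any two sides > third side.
a + b vs c: 19 + 14 = 33 ≤ 33  ✗
a + c vs b: 19 + 33 = 52 > 14  ✓
b + c vs a: 14 + 33 = 47 > 19  ✓

No: 19 + 14 = 33 is not > 33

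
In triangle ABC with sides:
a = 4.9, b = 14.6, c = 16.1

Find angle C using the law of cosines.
c² = a² + b² − 2ab·cos(C)  ⇒  cos(C) = (a² + b² − c²)/(2ab)
cos(C) = (4.9² + 14.6² − 16.1²)/(2·4.9·14.6) = (24.01 + 213.16 − 259.21)/143.08 = -22.04/143.08 ≈ -0.15404
C = arccos(-0.15404) ≈ 98.8611°

C = 98.86°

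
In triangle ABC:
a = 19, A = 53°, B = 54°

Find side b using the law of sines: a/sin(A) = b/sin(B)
a/sin(A) = b/sin(B)  ⇒  b = a·sin(B)/sin(A) = 19·sin(54°)/sin(53°)
sin(54°) ≈ 0.809017, sin(53°) ≈ 0.798636
b ≈ 19·0.809017/0.798636 ≈ 15.3713/0.798636 ≈ 19.247

b = 19.25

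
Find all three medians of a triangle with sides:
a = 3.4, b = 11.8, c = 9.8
Median formula: m_a = ½√(2b² + 2c² − a²) (and cyclically). a² = 11.56, b² = 139.24, c² = 96.04.
m_a = ½√(2·139.24 + 2·96.04 − 11.56) = ½√459 ≈ ½·21.4243 ≈ 10.7121
m_b = ½√(2·11.56 + 2·96.04 − 139.24) = ½√75.96 ≈ ½·8.7155 ≈ 4.35775
m_c = ½√(2·11.56 + 2·139.24 − 96.04) = ½√205.56 ≈ ½·14.3374 ≈ 7.16868

m_a = 10.71, m_b = 4.358, m_c = 7.169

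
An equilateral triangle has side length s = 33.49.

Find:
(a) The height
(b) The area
(a) The height splits the triangle into two 30-60-90 halves: h = s·√3/2 = 33.49·1.73205/2 ≈ 58.0064/2 ≈ 29.0032
(b) Area = (√3/4)·s² = (√3/4)·33.49² = (√3/4)·1121.5801 ≈ 0.433013·1121.5801 ≈ 485.658

Height = 29, Area = 485.7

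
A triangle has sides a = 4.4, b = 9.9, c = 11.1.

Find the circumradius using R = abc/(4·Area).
First find the area with Heron's formula.
s = (4.4 + 9.9 + 11.1)/2 = 12.7
Area = √(s(s−a)(s−b)(s−c)) = √(12.7·8.3·2.8·1.6) ≈ √472.237 ≈ 21.731
abc = 4.4·9.9·11.1 = 483.516
R = abc/(4·Area) ≈ 483.516/(4·21.731) = 483.516/86.924 ≈ 5.56251

R = 5.563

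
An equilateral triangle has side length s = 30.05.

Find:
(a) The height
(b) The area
(a) The height splits the triangle into two 30-60-90 halves: h = s·√3/2 = 30.05·1.73205/2 ≈ 52.0481/2 ≈ 26.0241
(b) Area = (√3/4)·s² = (√3/4)·30.05² = (√3/4)·903.0025 ≈ 0.433013·903.0025 ≈ 391.012

Height = 26.02, Area = 391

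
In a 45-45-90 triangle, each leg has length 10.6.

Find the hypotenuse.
In a 45-45-90 triangle the sides are in ratio 1 : 1 : √2, so hypotenuse = leg·√2.
Hypotenuse = 10.6·√2 ≈ 10.6·1.41421 ≈ 14.9907

Hypotenuse = 10.6√2 = 14.99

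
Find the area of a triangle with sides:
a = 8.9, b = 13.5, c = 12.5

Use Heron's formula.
s = (8.9 + 13.5 + 12.5)/2 = 34.9/2 = 17.45
s − a = 8.55, s − b = 3.95, s − c = 4.95
s(s−a)(s−b)(s−c) = 17.45·8.55·3.95·4.95 ≈ 2917.18
Area = √2917.18 ≈ 54.011

Area = 54.01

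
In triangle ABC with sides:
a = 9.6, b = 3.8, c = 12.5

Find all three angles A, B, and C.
Law of cosines for each angle (a² = 92.16, b² = 14.44, c² = 156.25):
cos(A) = (b² + c² − a²)/(2bc) = (14.44 + 156.25 − 92.16)/(2·3.8·12.5) = 78.53/95 ≈ 0.826632  ⇒  A ≈ 34.2457°
cos(B) = (a² + c² − b²)/(2ac) = (92.16 + 156.25 − 14.44)/(2·9.6·12.5) = 233.97/240 ≈ 0.974875  ⇒  B ≈ 12.8708°
cos(C) = (a² + b² − c²)/(2ab) = (92.16 + 14.44 − 156.25)/(2·9.6·3.8) = -49.65/72.96 ≈ -0.68051  ⇒  C ≈ 132.883°
Check: A + B + C ≈ 180°

A = 34.25°, B = 12.87°, C = 132.9°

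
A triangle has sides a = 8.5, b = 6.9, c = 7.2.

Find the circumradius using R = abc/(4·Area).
First find the area with Heron's formula.
s = (8.5 + 6.9 + 7.2)/2 = 11.3
Area = √(s(s−a)(s−b)(s−c)) = √(11.3·2.8·4.4·4.1) ≈ √570.786 ≈ 23.8911
abc = 8.5·6.9·7.2 = 422.28
R = abc/(4·Area) ≈ 422.28/(4·23.8911) = 422.28/95.5645 ≈ 4.4188

R = 4.419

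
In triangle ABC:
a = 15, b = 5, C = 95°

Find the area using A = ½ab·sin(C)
A = ½·a·b·sin(C) = ½·15·5·sin(95°)
sin(95°) ≈ 0.996195
A ≈ ½·75·0.996195 = 37.5·0.996195 ≈ 37.3573

Area = 37.36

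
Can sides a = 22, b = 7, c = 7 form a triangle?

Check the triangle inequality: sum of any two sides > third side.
a + b vs c: 22 + 7 = 29 > 7  ✓
a + c vs b: 22 + 7 = 29 > 7  ✓
b + c vs a: 7 + 7 = 14 ≤ 22  ✗

No: 7 + 7 = 14 is not > 22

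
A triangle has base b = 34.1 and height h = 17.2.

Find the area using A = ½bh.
A = ½·b·h = ½·34.1·17.2 = ½·586.52 = 293.26

Area = 293.26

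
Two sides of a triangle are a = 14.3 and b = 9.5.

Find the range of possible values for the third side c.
Triangle inequality: |a − b| < c < a + b
|a − b| = |14.3 − 9.5| = 4.8
a + b = 14.3 + 9.5 = 23.8

4.8 < c < 23.8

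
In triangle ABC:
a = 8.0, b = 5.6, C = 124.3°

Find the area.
Two sides and the included angle (SAS): A = ½·a·b·sin(C) = ½·8.0·5.6·sin(124.3°)
sin(124.3°) ≈ 0.826098
A ≈ ½·44.8·0.826098 = 22.4·0.826098 ≈ 18.5046

Area = 18.5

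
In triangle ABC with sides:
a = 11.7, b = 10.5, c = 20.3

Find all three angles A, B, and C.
Law of cosines for each angle (a² = 136.89, b² = 110.25, c² = 412.09):
cos(A) = (b² + c² − a²)/(2bc) = (110.25 + 412.09 − 136.89)/(2·10.5·20.3) = 385.45/426.3 ≈ 0.904175  ⇒  A ≈ 25.2875°
cos(B) = (a² + c² − b²)/(2ac) = (136.89 + 412.09 − 110.25)/(2·11.7·20.3) = 438.73/475.02 ≈ 0.923603  ⇒  B ≈ 22.5413°
cos(C) = (a² + b² − c²)/(2ab) = (136.89 + 110.25 − 412.09)/(2·11.7·10.5) = -164.95/245.7 ≈ -0.671347  ⇒  C ≈ 132.171°
Check: A + B + C ≈ 180°

A = 25.29°, B = 22.54°, C = 132.2°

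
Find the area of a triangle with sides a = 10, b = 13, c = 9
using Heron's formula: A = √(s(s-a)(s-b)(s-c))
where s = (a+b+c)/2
s = (10 + 13 + 9)/2 = 32/2 = 16
s − a = 6, s − b = 3, s − c = 7
s(s−a)(s−b)(s−c) = 16·6·3·7 = 2016
Area = √2016 ≈ 44.8999

s = 16.0, Area = 44.9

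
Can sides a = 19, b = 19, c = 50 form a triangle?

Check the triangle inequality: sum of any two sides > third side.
a + b vs c: 19 + 19 = 38 ≤ 50  ✗
a + c vs b: 19 + 50 = 69 > 19  ✓
b + c vs a: 19 + 50 = 69 > 19  ✓

No: 19 + 19 = 38 is not > 50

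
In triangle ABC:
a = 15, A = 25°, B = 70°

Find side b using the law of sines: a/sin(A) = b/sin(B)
a/sin(A) = b/sin(B)  ⇒  b = a·sin(B)/sin(A) = 15·sin(70°)/sin(25°)
sin(70°) ≈ 0.939693, sin(25°) ≈ 0.422618
b ≈ 15·0.939693/0.422618 ≈ 14.0954/0.422618 ≈ 33.3525

b = 33.35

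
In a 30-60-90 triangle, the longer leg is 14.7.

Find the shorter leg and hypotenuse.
In a 30-60-90 triangle the sides are in ratio 1 : √3 : 2, so short leg = long leg/√3 and hypotenuse = 2·(short leg).
Short leg = 14.7/√3 ≈ 14.7/1.73205 ≈ 8.48705
Hypotenuse = 2·8.48705 ≈ 16.9741

Short leg = 8.487, Hypotenuse = 16.97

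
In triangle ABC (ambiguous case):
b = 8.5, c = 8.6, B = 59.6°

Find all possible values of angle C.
b/sin(B) = c/sin(C)  ⇒  sin(C) = c·sin(B)/b = 8.6·sin(59.6°)/8.5
sin(59.6°) ≈ 0.862514
sin(C) ≈ 8.6·0.862514/8.5 ≈ 7.41762/8.5 ≈ 0.872661
Candidate 1: C₁ = arcsin(0.872661) ≈ 60.7693°  →  A = 180° − 59.6° − 60.7693° ≈ 59.6307° > 0, valid
Candidate 2: C₂ = 180° − C₁ ≈ 119.231°  →  A = 180° − 59.6° − 119.231° ≈ 1.16934° > 0, valid

C = 60.77° or C = 119.2° (two solutions)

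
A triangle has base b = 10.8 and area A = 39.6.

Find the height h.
A = ½·b·h  ⇒  h = 2A/b = 2·39.6/10.8 = 79.2/10.8 ≈ 7.33333

h = 7.333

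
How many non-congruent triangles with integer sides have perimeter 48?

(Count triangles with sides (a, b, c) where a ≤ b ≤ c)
Let a ≤ b ≤ c with a + b + c = 48. The only binding inequality is a + b > c, i.e. 48 − c > c, so c < 48/2; and c ≥ 48/3 since c is the largest side.
So 16 ≤ c ≤ 23. For each c, b runs from ⌈(48 − c)/2⌉ up to c (then a = 48 − b − c satisfies 1 ≤ a ≤ b automatically), giving c − ⌈(48 − c)/2⌉ + 1 choices.
Summing over c: 1 + 2 + 4 + 5 + 7 + 8 + 10 + 11 = 48
Check (closed form: nearest integer to p²/48 for even p, (p+3)²/48 for odd p): 48²/48 = 2304/48 ≈ 48.00 → 48

48 triangles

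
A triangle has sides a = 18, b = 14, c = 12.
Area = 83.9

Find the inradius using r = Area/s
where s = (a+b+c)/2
s = (18 + 14 + 12)/2 = 44/2 = 22
r = Area/s = 83.9/22 ≈ 3.81364

r = 3.814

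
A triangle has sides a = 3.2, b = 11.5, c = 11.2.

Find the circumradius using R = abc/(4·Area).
First find the area with Heron's formula.
s = (3.2 + 11.5 + 11.2)/2 = 12.95
Area = √(s(s−a)(s−b)(s−c)) = √(12.95·9.75·1.45·1.75) ≈ √320.391 ≈ 17.8995
abc = 3.2·11.5·11.2 = 412.16
R = abc/(4·Area) ≈ 412.16/(4·17.8995) = 412.16/71.5979 ≈ 5.75659

R = 5.757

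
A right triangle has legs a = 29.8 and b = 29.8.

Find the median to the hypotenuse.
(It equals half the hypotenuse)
Hypotenuse c = √(a² + b²) = √(888.04 + 888.04) = √1776.08 ≈ 42.1436
Median to hypotenuse = c/2 ≈ 42.1436/2 ≈ 21.0718

Median = 21.07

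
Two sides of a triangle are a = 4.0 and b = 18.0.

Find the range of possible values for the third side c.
Triangle inequality: |a − b| < c < a + b
|a − b| = |4.0 − 18.0| = 14
a + b = 4.0 + 18.0 = 22

14 < c < 22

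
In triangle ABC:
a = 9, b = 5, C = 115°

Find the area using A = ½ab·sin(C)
A = ½·a·b·sin(C) = ½·9·5·sin(115°)
sin(115°) ≈ 0.906308
A ≈ ½·45·0.906308 = 22.5·0.906308 ≈ 20.3919

Area = 20.39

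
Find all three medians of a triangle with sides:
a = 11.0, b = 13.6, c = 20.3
Median formula: m_a = ½√(2b² + 2c² − a²) (and cyclically). a² = 121, b² = 184.96, c² = 412.09.
m_a = ½√(2·184.96 + 2·412.09 − 121) = ½√1073.1 ≈ ½·32.7582 ≈ 16.3791
m_b = ½√(2·121 + 2·412.09 − 184.96) = ½√881.22 ≈ ½·29.6853 ≈ 14.8427
m_c = ½√(2·121 + 2·184.96 − 412.09) = ½√199.83 ≈ ½·14.1361 ≈ 7.06806

m_a = 16.38, m_b = 14.84, m_c = 7.068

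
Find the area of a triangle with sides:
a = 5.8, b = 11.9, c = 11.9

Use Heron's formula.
s = (5.8 + 11.9 + 11.9)/2 = 29.6/2 = 14.8
s − a = 9, s − b = 2.9, s − c = 2.9
s(s−a)(s−b)(s−c) = 14.8·9·2.9·2.9 ≈ 1120.21
Area = √1120.21 ≈ 33.4696

Area = 33.47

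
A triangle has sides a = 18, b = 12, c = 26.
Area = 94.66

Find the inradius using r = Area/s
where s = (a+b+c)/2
s = (18 + 12 + 26)/2 = 56/2 = 28
r = Area/s = 94.66/28 ≈ 3.38071

r = 3.381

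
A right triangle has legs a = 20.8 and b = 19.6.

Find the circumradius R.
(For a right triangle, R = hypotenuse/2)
Hypotenuse c = √(a² + b²) = √(432.64 + 384.16) = √816.8 ≈ 28.5797
R = c/2 ≈ 28.5797/2 ≈ 14.2899

R = 14.29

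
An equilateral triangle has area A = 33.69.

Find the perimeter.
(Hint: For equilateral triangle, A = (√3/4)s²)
A = (√3/4)s²  ⇒  s² = 4A/√3 = 4·33.69/√3 = 134.76/1.73205 ≈ 77.8037
s ≈ √77.8037 ≈ 8.82064
Perimeter = 3s ≈ 3·8.82064 ≈ 26.4619

Perimeter = 26.46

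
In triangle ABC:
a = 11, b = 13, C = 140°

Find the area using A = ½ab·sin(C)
A = ½·a·b·sin(C) = ½·11·13·sin(140°)
sin(140°) ≈ 0.642788
A ≈ ½·143·0.642788 = 71.5·0.642788 ≈ 45.9593

Area = 45.96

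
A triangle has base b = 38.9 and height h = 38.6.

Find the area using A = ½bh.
A = ½·b·h = ½·38.9·38.6 = ½·1501.54 = 750.77

Area = 750.77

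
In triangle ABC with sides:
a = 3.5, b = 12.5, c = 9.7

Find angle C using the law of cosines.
c² = a² + b² − 2ab·cos(C)  ⇒  cos(C) = (a² + b² − c²)/(2ab)
cos(C) = (3.5² + 12.5² − 9.7²)/(2·3.5·12.5) = (12.25 + 156.25 − 94.09)/87.5 = 74.41/87.5 ≈ 0.8504
C = arccos(0.8504) ≈ 31.7448°

C = 31.74°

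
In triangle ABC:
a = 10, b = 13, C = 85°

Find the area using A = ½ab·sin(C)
A = ½·a·b·sin(C) = ½·10·13·sin(85°)
sin(85°) ≈ 0.996195
A ≈ ½·130·0.996195 = 65·0.996195 ≈ 64.7527

Area = 64.75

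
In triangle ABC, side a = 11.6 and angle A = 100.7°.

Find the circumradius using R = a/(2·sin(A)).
R = a/(2·sin(A)) = 11.6/(2·sin(100.7°))
sin(100.7°) ≈ 0.982613
R ≈ 11.6/(2·0.982613) = 11.6/1.96523 ≈ 5.90263

R = 5.903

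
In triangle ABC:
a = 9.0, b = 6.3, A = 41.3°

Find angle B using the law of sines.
a/sin(A) = b/sin(B)  ⇒  sin(B) = b·sin(A)/a = 6.3·sin(41.3°)/9.0
sin(41.3°) ≈ 0.660002
sin(B) ≈ 6.3·0.660002/9.0 ≈ 4.15801/9.0 ≈ 0.462001
B = arcsin(0.462001) ≈ 27.5163°
(Since b ≤ a we need B ≤ A, so the obtuse alternative 180° − 27.5163° ≈ 152.484° is rejected.)

B = 27.52°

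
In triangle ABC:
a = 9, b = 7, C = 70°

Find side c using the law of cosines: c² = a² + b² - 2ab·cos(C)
c² = 9² + 7² − 2·9·7·cos(70°)
cos(70°) ≈ 0.34202
c² ≈ 81 + 49 − 126·(0.34202) ≈ 130 − 43.0945 ≈ 86.9055
c ≈ √86.9055 ≈ 9.32231

c = 9.322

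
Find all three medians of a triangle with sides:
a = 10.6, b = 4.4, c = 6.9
Median formula: m_a = ½√(2b² + 2c² − a²) (and cyclically). a² = 112.36, b² = 19.36, c² = 47.61.
m_a = ½√(2·19.36 + 2·47.61 − 112.36) = ½√21.58 ≈ ½·4.64543 ≈ 2.32271
m_b = ½√(2·112.36 + 2·47.61 − 19.36) = ½√300.58 ≈ ½·17.3372 ≈ 8.66862
m_c = ½√(2·112.36 + 2·19.36 − 47.61) = ½√215.83 ≈ ½·14.6912 ≈ 7.34558

m_a = 2.323, m_b = 8.669, m_c = 7.346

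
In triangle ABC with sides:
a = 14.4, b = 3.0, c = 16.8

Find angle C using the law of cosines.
c² = a² + b² − 2ab·cos(C)  ⇒  cos(C) = (a² + b² − c²)/(2ab)
cos(C) = (14.4² + 3.0² − 16.8²)/(2·14.4·3.0) = (207.36 + 9 − 282.24)/86.4 = -65.88/86.4 ≈ -0.7625
C = arccos(-0.7625) ≈ 139.685°

C = 139.7°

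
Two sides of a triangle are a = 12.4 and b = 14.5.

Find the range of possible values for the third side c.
Triangle inequality: |a − b| < c < a + b
|a − b| = |12.4 − 14.5| = 2.1
a + b = 12.4 + 14.5 = 26.9

2.1 < c < 26.9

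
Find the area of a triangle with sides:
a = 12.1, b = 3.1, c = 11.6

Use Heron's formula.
s = (12.1 + 3.1 + 11.6)/2 = 26.8/2 = 13.4
s − a = 1.3, s − b = 10.3, s − c = 1.8
s(s−a)(s−b)(s−c) = 13.4·1.3·10.3·1.8 ≈ 322.967
Area = √322.967 ≈ 17.9713

Area = 17.97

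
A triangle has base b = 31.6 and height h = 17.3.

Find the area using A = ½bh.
A = ½·b·h = ½·31.6·17.3 = ½·546.68 = 273.34

Area = 273.34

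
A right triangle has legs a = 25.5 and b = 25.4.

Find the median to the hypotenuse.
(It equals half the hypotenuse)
Hypotenuse c = √(a² + b²) = √(650.25 + 645.16) = √1295.41 ≈ 35.9918
Median to hypotenuse = c/2 ≈ 35.9918/2 ≈ 17.9959

Median = 18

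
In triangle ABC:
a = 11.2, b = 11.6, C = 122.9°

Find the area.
Two sides and the included angle (SAS): A = ½·a·b·sin(C) = ½·11.2·11.6·sin(122.9°)
sin(122.9°) ≈ 0.83962
A ≈ ½·129.92·0.83962 = 64.96·0.83962 ≈ 54.5417

Area = 54.54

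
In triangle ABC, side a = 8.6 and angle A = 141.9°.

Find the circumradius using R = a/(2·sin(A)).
R = a/(2·sin(A)) = 8.6/(2·sin(141.9°))
sin(141.9°) ≈ 0.617036
R ≈ 8.6/(2·0.617036) = 8.6/1.23407 ≈ 6.9688

R = 6.969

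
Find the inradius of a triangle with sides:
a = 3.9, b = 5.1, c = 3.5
r = Area/s where s is the semi-perimeter.
s = (3.9 + 5.1 + 3.5)/2 = 12.5/2 = 6.25
Area = √(s(s−a)(s−b)(s−c)) = √(6.25·2.35·1.15·2.75) ≈ √46.4492 ≈ 6.81537
r ≈ 6.81537/6.25 ≈ 1.09046

r = 1.09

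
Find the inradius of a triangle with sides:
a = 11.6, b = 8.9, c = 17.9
r = Area/s where s is the semi-perimeter.
s = (11.6 + 8.9 + 17.9)/2 = 38.4/2 = 19.2
Area = √(s(s−a)(s−b)(s−c)) = √(19.2·7.6·10.3·1.3) ≈ √1953.87 ≈ 44.2026
r ≈ 44.2026/19.2 ≈ 2.30222

r = 2.302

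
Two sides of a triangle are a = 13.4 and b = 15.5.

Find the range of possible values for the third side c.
Triangle inequality: |a − b| < c < a + b
|a − b| = |13.4 − 15.5| = 2.1
a + b = 13.4 + 15.5 = 28.9

2.1 < c < 28.9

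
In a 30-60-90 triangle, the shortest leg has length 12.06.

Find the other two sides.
In a 30-60-90 triangle the sides are in ratio 1 : √3 : 2 (short leg : long leg : hypotenuse).
Long leg = 12.06·√3 ≈ 12.06·1.73205 ≈ 20.8885
Hypotenuse = 2·12.06 = 24.12

Long leg = 12.06√3 = 20.89, Hypotenuse = 24.12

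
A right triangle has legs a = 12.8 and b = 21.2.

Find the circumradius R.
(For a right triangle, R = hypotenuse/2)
Hypotenuse c = √(a² + b²) = √(163.84 + 449.44) = √613.28 ≈ 24.7645
R = c/2 ≈ 24.7645/2 ≈ 12.3822

R = 12.38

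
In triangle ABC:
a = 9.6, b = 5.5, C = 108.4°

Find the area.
Two sides and the included angle (SAS): A = ½·a·b·sin(C) = ½·9.6·5.5·sin(108.4°)
sin(108.4°) ≈ 0.948876
A ≈ ½·52.8·0.948876 = 26.4·0.948876 ≈ 25.0503

Area = 25.05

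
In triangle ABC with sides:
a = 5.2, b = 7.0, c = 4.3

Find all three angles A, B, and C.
Law of cosines for each angle (a² = 27.04, b² = 49, c² = 18.49):
cos(A) = (b² + c² − a²)/(2bc) = (49 + 18.49 − 27.04)/(2·7.0·4.3) = 40.45/60.2 ≈ 0.671927  ⇒  A ≈ 47.784°
cos(B) = (a² + c² − b²)/(2ac) = (27.04 + 18.49 − 49)/(2·5.2·4.3) = -3.47/44.72 ≈ -0.0775939  ⇒  B ≈ 94.4503°
cos(C) = (a² + b² − c²)/(2ab) = (27.04 + 49 − 18.49)/(2·5.2·7.0) = 57.55/72.8 ≈ 0.790522  ⇒  C ≈ 37.7657°
Check: A + B + C ≈ 180°

A = 47.78°, B = 94.45°, C = 37.77°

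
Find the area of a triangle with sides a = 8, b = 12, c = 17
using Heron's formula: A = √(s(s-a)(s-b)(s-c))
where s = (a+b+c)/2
s = (8 + 12 + 17)/2 = 37/2 = 18.5
s − a = 10.5, s − b = 6.5, s − c = 1.5
s(s−a)(s−b)(s−c) = 18.5·10.5·6.5·1.5 = 1893.9375
Area = √1893.9375 ≈ 43.5194

s = 18.5, Area = 43.52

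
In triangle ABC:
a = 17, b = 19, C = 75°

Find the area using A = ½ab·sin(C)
A = ½·a·b·sin(C) = ½·17·19·sin(75°)
sin(75°) ≈ 0.965926
A ≈ ½·323·0.965926 = 161.5·0.965926 ≈ 155.997

Area = 156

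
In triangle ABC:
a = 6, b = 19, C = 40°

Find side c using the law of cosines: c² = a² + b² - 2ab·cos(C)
c² = 6² + 19² − 2·6·19·cos(40°)
cos(40°) ≈ 0.766044
c² ≈ 36 + 361 − 228·(0.766044) ≈ 397 − 174.658 ≈ 222.342
c ≈ √222.342 ≈ 14.9111

c = 14.91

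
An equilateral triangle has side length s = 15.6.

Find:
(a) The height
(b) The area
(a) The height splits the triangle into two 30-60-90 halves: h = s·√3/2 = 15.6·1.73205/2 ≈ 27.02/2 ≈ 13.51
(b) Area = (√3/4)·s² = (√3/4)·15.6² = (√3/4)·243.36 ≈ 0.433013·243.36 ≈ 105.378

Height = 13.51, Area = 105.4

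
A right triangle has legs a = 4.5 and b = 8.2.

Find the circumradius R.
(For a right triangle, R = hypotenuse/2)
Hypotenuse c = √(a² + b²) = √(20.25 + 67.24) = √87.49 ≈ 9.35361
R = c/2 ≈ 9.35361/2 ≈ 4.6768

R = 4.677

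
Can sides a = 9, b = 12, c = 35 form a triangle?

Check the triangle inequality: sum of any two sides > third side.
a + b vs c: 9 + 12 = 21 ≤ 35  ✗
a + c vs b: 9 + 35 = 44 > 12  ✓
b + c vs a: 12 + 35 = 47 > 9  ✓

No: 9 + 12 = 21 is not > 35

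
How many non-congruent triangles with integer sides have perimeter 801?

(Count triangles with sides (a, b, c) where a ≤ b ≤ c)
Let a ≤ b ≤ c with a + b + c = 801. The only binding inequality is a + b > c, i.e. 801 − c > c, so c < 801/2; and c ≥ 801/3 since c is the largest side.
So 267 ≤ c ≤ 400. For each c, b runs from ⌈(801 − c)/2⌉ up to c (then a = 801 − b − c satisfies 1 ≤ a ≤ b automatically), giving c − ⌈(801 − c)/2⌉ + 1 choices.
Summing over c: 1 + 2 + 4 + 5 + … + 199 + 200  (134 terms, c = 267, …, 400) = 13467
Check (closed form: nearest integer to p²/48 for even p, (p+3)²/48 for odd p): (801+3)²/48 = 804²/48 = 646416/48 ≈ 13467.00 → 13467

13467 triangles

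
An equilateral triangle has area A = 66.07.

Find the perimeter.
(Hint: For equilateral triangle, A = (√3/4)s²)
A = (√3/4)s²  ⇒  s² = 4A/√3 = 4·66.07/√3 = 264.28/1.73205 ≈ 152.582
s ≈ √152.582 ≈ 12.3524
Perimeter = 3s ≈ 3·12.3524 ≈ 37.0572

Perimeter = 37.06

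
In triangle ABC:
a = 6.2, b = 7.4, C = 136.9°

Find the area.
Two sides and the included angle (SAS): A = ½·a·b·sin(C) = ½·6.2·7.4·sin(136.9°)
sin(136.9°) ≈ 0.683274
A ≈ ½·45.88·0.683274 = 22.94·0.683274 ≈ 15.6743

Area = 15.67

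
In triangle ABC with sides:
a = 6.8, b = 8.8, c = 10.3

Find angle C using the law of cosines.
c² = a² + b² − 2ab·cos(C)  ⇒  cos(C) = (a² + b² − c²)/(2ab)
cos(C) = (6.8² + 8.8² − 10.3²)/(2·6.8·8.8) = (46.24 + 77.44 − 106.09)/119.68 = 17.59/119.68 ≈ 0.146975
C = arccos(0.146975) ≈ 81.5483°

C = 81.55°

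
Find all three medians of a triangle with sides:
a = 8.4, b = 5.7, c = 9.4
Median formula: m_a = ½√(2b² + 2c² − a²) (and cyclically). a² = 70.56, b² = 32.49, c² = 88.36.
m_a = ½√(2·32.49 + 2·88.36 − 70.56) = ½√171.14 ≈ ½·13.082 ≈ 6.54102
m_b = ½√(2·70.56 + 2·88.36 − 32.49) = ½√285.35 ≈ ½·16.8923 ≈ 8.44615
m_c = ½√(2·70.56 + 2·32.49 − 88.36) = ½√117.74 ≈ ½·10.8508 ≈ 5.4254

m_a = 6.541, m_b = 8.446, m_c = 5.425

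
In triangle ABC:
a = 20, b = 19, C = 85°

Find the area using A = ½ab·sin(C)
A = ½·a·b·sin(C) = ½·20·19·sin(85°)
sin(85°) ≈ 0.996195
A ≈ ½·380·0.996195 = 190·0.996195 ≈ 189.277

Area = 189.3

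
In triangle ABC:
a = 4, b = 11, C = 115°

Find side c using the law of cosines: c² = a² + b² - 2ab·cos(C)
c² = 4² + 11² − 2·4·11·cos(115°)
cos(115°) ≈ -0.422618
c² ≈ 16 + 121 − 88·(-0.422618) ≈ 137 + 37.1904 ≈ 174.19
c ≈ √174.19 ≈ 13.1981

c = 13.2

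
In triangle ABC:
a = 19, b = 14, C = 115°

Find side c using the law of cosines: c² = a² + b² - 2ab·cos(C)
c² = 19² + 14² − 2·19·14·cos(115°)
cos(115°) ≈ -0.422618
c² ≈ 361 + 196 − 532·(-0.422618) ≈ 557 + 224.833 ≈ 781.833
c ≈ √781.833 ≈ 27.9613

c = 27.96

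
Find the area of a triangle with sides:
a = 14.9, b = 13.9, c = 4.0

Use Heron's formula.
s = (14.9 + 13.9 + 4.0)/2 = 32.8/2 = 16.4
s − a = 1.5, s − b = 2.5, s − c = 12.4
s(s−a)(s−b)(s−c) = 16.4·1.5·2.5·12.4 ≈ 762.6
Area = √762.6 ≈ 27.6152

Area = 27.62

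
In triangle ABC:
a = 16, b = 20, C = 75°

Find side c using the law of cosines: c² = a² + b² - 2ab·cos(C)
c² = 16² + 20² − 2·16·20·cos(75°)
cos(75°) ≈ 0.258819
c² ≈ 256 + 400 − 640·(0.258819) ≈ 656 − 165.644 ≈ 490.356
c ≈ √490.356 ≈ 22.144

c = 22.14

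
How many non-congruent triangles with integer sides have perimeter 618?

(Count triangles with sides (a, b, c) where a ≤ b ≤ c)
Let a ≤ b ≤ c with a + b + c = 618. The only binding inequality is a + b > c, i.e. 618 − c > c, so c < 618/2; and c ≥ 618/3 since c is the largest side.
So 206 ≤ c ≤ 308. For each c, b runs from ⌈(618 − c)/2⌉ up to c (then a = 618 − b − c satisfies 1 ≤ a ≤ b automatically), giving c − ⌈(618 − c)/2⌉ + 1 choices.
Summing over c: 1 + 2 + 4 + 5 + … + 152 + 154  (103 terms, c = 206, …, 308) = 7957
Check (closed form: nearest integer to p²/48 for even p, (p+3)²/48 for odd p): 618²/48 = 381924/48 ≈ 7956.75 → 7957

7957 triangles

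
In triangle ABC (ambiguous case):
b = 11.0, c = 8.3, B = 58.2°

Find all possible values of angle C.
b/sin(B) = c/sin(C)  ⇒  sin(C) = c·sin(B)/b = 8.3·sin(58.2°)/11.0
sin(58.2°) ≈ 0.849893
sin(C) ≈ 8.3·0.849893/11.0 ≈ 7.05411/11.0 ≈ 0.641283
Candidate 1: C₁ = arcsin(0.641283) ≈ 39.8875°  →  A = 180° − 58.2° − 39.8875° ≈ 81.9125° > 0, valid
Candidate 2: C₂ = 180° − C₁ ≈ 140.112°  →  A = 180° − 58.2° − 140.112° ≈ -18.3125° ≤ 0, not a valid triangle

C = 39.89° (one solution)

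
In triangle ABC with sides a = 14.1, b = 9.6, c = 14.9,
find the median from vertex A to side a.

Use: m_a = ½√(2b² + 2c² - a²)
m_a = ½√(2·9.6² + 2·14.9² − 14.1²) = ½√(2·92.16 + 2·222.01 − 198.81) = ½√(184.32 + 444.02 − 198.81) = ½√429.53
√429.53 ≈ 20.7251, so m_a ≈ 10.3626

m_a = 10.36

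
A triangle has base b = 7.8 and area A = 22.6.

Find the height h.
A = ½·b·h  ⇒  h = 2A/b = 2·22.6/7.8 = 45.2/7.8 ≈ 5.79487

h = 5.795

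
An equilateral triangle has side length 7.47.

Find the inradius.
r = Area/s with s the semi-perimeter.
Area = (√3/4)·7.47² = (√3/4)·55.8009 ≈ 0.433013·55.8009 ≈ 24.1625
s = 3·7.47/2 = 11.205
r ≈ 24.1625/11.205 ≈ 2.1564
(Equivalently r = side/(2√3) = 7.47/3.4641 ≈ 2.1564.)

r = 2.156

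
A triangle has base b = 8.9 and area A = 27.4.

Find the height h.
A = ½·b·h  ⇒  h = 2A/b = 2·27.4/8.9 = 54.8/8.9 ≈ 6.1573

h = 6.157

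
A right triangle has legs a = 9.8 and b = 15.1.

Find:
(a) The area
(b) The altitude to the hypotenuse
(a) The legs are perpendicular, so Area = ½·a·b = ½·9.8·15.1 = ½·147.98 = 73.99
(b) Hypotenuse c = √(a² + b²) = √(96.04 + 228.01) = √324.05 ≈ 18.0014
    Area = ½·c·h_c  ⇒  h_c = 2·Area/c = 147.98/18.0014 ≈ 8.22048

Area = 73.99, h_c = 8.22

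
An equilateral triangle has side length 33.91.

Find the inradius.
r = Area/s with s the semi-perimeter.
Area = (√3/4)·33.91² = (√3/4)·1149.8881 ≈ 0.433013·1149.8881 ≈ 497.916
s = 3·33.91/2 = 50.865
r ≈ 497.916/50.865 ≈ 9.78897
(Equivalently r = side/(2√3) = 33.91/3.4641 ≈ 9.78897.)

r = 9.789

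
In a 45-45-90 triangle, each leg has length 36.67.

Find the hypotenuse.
In a 45-45-90 triangle the sides are in ratio 1 : 1 : √2, so hypotenuse = leg·√2.
Hypotenuse = 36.67·√2 ≈ 36.67·1.41421 ≈ 51.8592

Hypotenuse = 36.67√2 = 51.86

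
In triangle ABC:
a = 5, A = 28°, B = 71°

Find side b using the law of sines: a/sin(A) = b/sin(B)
a/sin(A) = b/sin(B)  ⇒  b = a·sin(B)/sin(A) = 5·sin(71°)/sin(28°)
sin(71°) ≈ 0.945519, sin(28°) ≈ 0.469472
b ≈ 5·0.945519/0.469472 ≈ 4.72759/0.469472 ≈ 10.07

b = 10.07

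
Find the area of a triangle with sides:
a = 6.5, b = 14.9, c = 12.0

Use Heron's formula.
s = (6.5 + 14.9 + 12.0)/2 = 33.4/2 = 16.7
s − a = 10.2, s − b = 1.8, s − c = 4.7
s(s−a)(s−b)(s−c) = 16.7·10.2·1.8·4.7 ≈ 1441.08
Area = √1441.08 ≈ 37.9615

Area = 37.96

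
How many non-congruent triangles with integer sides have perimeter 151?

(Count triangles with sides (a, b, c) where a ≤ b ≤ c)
Let a ≤ b ≤ c with a + b + c = 151. The only binding inequality is a + b > c, i.e. 151 − c > c, so c < 151/2; and c ≥ 151/3 since c is the largest side.
So 51 ≤ c ≤ 75. For each c, b runs from ⌈(151 − c)/2⌉ up to c (then a = 151 − b − c satisfies 1 ≤ a ≤ b automatically), giving c − ⌈(151 − c)/2⌉ + 1 choices.
Summing over c: 2 + 3 + 5 + 6 + … + 36 + 38  (25 terms, c = 51, …, 75) = 494
Check (closed form: nearest integer to p²/48 for even p, (p+3)²/48 for odd p): (151+3)²/48 = 154²/48 = 23716/48 ≈ 494.08 → 494

494 triangles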